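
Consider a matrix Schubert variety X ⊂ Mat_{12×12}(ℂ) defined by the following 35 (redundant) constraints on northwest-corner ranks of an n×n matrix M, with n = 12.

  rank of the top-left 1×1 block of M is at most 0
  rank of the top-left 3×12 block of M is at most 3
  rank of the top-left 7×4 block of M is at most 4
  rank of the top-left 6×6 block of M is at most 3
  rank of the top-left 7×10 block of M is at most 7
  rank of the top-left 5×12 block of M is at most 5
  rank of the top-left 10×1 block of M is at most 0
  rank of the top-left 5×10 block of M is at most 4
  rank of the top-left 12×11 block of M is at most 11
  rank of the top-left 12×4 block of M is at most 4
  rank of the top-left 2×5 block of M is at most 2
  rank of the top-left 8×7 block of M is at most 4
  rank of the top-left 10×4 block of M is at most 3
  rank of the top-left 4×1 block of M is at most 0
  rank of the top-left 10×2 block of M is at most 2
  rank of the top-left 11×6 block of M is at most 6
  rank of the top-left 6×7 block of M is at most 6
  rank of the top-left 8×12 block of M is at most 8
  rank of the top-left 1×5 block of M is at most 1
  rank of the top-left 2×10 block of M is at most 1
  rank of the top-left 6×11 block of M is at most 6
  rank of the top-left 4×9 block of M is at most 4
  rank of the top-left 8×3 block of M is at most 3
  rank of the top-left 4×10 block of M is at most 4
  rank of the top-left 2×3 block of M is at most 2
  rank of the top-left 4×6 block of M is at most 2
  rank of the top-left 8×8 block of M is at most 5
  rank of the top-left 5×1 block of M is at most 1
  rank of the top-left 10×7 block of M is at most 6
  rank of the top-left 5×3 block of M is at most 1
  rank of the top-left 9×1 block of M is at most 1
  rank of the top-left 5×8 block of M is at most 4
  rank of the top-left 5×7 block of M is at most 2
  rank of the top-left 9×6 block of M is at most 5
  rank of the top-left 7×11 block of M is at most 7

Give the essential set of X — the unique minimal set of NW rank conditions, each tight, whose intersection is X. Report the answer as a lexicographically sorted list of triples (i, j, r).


Reconstructing r_w from the 35 given conditions:

  0 1 1 1 1 1 1 1 1 1 1 1
  0 1 1 1 1 1 1 1 1 1 2 2
  0 1 1 2 2 2 2 2 2 2 3 3
  0 1 1 2 2 2 2 3 3 3 4 4
  0 1 1 2 2 2 2 3 4 4 5 5
  0 1 2 3 3 3 3 4 5 5 6 6
  0 1 2 3 4 4 4 5 6 6 7 7
  0 1 2 3 4 4 4 5 6 7 8 8
  0 1 2 3 4 5 5 6 7 8 9 9
  0 1 2 3 4 5 6 7 8 9 10 10
  1 2 3 4 5 6 7 8 9 10 11 11
  1 2 3 4 5 6 7 8 9 10 11 12

giving w = (2, 11, 4, 8, 9, 3, 5, 10, 6, 7, 1, 12) via Δ²R.

5 SE-corners of the 29-cell Rothe diagram give Ess(w):

[(2, 10, 1), (5, 3, 1), (5, 7, 2), (8, 7, 4), (10, 1, 0)]


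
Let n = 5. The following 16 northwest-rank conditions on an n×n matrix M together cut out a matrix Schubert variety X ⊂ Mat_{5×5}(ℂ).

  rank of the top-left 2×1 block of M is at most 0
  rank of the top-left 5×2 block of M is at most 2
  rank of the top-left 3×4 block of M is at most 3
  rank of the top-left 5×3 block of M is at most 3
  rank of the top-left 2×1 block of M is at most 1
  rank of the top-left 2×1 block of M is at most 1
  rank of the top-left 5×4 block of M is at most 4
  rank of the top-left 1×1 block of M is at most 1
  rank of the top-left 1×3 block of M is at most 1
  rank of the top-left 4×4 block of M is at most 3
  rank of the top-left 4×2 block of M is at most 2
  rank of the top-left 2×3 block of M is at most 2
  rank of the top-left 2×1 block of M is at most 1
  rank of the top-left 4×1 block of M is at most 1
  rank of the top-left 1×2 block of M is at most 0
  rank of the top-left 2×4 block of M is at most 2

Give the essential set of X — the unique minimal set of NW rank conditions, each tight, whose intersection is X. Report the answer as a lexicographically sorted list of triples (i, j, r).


Computing R[i][j] = min implied NW-rank bound (n=5, 16 conditions):

  row 1: 0, 0, 1, 1, 1
  row 2: 0, 1, 2, 2, 2
  row 3: 1, 2, 3, 3, 3
  row 4: 1, 2, 3, 3, 4
  row 5: 1, 2, 3, 4, 5

hence w(1..5) = (3, 2, 1, 5, 4).

Fulton essential set (3 of the 4 Rothe cells):

[(1, 2, 0), (2, 1, 0), (4, 4, 3)]


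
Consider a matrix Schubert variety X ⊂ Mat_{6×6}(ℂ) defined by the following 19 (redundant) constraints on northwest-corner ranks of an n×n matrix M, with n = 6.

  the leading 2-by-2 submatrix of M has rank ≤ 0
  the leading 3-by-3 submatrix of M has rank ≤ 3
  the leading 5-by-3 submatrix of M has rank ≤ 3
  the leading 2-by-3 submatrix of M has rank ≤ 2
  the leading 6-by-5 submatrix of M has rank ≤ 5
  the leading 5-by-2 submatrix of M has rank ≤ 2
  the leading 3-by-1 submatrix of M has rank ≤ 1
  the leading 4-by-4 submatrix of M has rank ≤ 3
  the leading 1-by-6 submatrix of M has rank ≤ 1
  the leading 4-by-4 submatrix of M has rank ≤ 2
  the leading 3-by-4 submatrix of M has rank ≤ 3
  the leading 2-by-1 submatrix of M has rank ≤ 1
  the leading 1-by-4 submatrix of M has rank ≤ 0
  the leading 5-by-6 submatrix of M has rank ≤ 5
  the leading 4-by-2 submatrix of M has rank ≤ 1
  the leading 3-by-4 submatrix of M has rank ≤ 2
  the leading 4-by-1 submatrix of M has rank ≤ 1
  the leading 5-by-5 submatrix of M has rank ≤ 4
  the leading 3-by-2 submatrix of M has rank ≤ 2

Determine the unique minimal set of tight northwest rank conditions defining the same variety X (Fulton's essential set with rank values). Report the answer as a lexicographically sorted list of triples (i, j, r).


Propagating the 19 rank bounds to every northwest block:

  row 1: 0 | 0 | 0 | 0 | 1 | 1
  row 2: 0 | 0 | 1 | 1 | 2 | 2
  row 3: 1 | 1 | 2 | 2 | 3 | 3
  row 4: 1 | 1 | 2 | 2 | 3 | 4
  row 5: 1 | 2 | 3 | 3 | 4 | 5
  row 6: 1 | 2 | 3 | 4 | 5 | 6

hence w(1..6) = (5, 3, 1, 6, 2, 4).

Fulton essential set (4 of the 8 Rothe cells):

[(1, 4, 0), (2, 2, 0), (4, 2, 1), (4, 4, 2)]


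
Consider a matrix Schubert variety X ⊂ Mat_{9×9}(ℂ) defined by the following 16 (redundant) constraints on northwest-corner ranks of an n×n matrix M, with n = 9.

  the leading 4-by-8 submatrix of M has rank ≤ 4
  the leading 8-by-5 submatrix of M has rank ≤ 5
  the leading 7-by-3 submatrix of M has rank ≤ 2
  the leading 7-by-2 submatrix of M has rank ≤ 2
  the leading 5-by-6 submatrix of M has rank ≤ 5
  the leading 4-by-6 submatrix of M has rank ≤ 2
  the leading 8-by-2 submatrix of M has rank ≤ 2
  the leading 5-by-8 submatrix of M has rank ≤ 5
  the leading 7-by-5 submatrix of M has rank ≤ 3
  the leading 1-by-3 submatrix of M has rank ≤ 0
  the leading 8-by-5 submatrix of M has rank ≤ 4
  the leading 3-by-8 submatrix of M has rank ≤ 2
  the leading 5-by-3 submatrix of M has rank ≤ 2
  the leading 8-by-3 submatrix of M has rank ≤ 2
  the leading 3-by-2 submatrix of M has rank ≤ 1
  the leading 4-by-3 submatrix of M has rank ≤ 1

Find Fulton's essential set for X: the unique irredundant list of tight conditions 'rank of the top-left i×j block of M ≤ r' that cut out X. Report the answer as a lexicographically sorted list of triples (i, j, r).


The tightest implied rank at each (i,j), from the 16 conditions:

  row 1: 0  0  0  1  1  1  1  1  1
  row 2: 1  1  1  2  2  2  2  2  2
  row 3: 1  1  1  2  2  2  2  2  3
  row 4: 1  1  1  2  2  2  3  3  4
  row 5: 1  2  2  3  3  3  4  4  5
  row 6: 1  2  2  3  3  4  5  5  6
  row 7: 1  2  2  3  3  4  5  6  7
  row 8: 1  2  2  3  4  5  6  7  8
  row 9: 1  2  3  4  5  6  7  8  9

giving w = (4, 1, 9, 7, 2, 6, 8, 5, 3) via Δ²R.

ℓ(w)=18; the 6 essential cells (i,j,r):

[(1, 3, 0), (3, 8, 2), (4, 3, 1), (4, 6, 2), (7, 5, 3), (8, 3, 2)]


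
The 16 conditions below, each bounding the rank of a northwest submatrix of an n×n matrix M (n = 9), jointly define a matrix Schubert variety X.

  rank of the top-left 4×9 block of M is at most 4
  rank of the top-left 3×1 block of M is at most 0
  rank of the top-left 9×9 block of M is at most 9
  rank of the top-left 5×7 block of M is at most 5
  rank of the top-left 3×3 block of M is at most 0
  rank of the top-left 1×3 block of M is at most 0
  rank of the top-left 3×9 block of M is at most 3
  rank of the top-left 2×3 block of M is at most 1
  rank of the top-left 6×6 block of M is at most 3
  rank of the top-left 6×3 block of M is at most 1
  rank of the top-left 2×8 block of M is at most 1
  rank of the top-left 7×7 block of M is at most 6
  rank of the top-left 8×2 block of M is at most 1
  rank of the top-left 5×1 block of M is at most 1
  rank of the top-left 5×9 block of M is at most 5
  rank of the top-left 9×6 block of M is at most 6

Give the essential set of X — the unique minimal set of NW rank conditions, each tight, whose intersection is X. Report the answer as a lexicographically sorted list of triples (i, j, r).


Reconstructing r_w from the 16 given conditions:

  0 | 0 | 0 | 1 | 1 | 1 | 1 | 1 | 1
  0 | 0 | 0 | 1 | 1 | 1 | 1 | 1 | 2
  0 | 0 | 0 | 1 | 2 | 2 | 2 | 2 | 3
  1 | 1 | 1 | 2 | 3 | 3 | 3 | 3 | 4
  1 | 1 | 1 | 2 | 3 | 3 | 4 | 4 | 5
  1 | 1 | 1 | 2 | 3 | 3 | 4 | 5 | 6
  1 | 1 | 2 | 3 | 4 | 4 | 5 | 6 | 7
  1 | 1 | 2 | 3 | 4 | 5 | 6 | 7 | 8
  1 | 2 | 3 | 4 | 5 | 6 | 7 | 8 | 9

reading off 1-entries of Δ²R: w = (4, 9, 5, 1, 7, 8, 3, 6, 2).

Rothe diagram D(w) (21 cells), 5 SE-corners (essential conditions):

[(2, 8, 1), (3, 3, 0), (6, 3, 1), (6, 6, 3), (8, 2, 1)]


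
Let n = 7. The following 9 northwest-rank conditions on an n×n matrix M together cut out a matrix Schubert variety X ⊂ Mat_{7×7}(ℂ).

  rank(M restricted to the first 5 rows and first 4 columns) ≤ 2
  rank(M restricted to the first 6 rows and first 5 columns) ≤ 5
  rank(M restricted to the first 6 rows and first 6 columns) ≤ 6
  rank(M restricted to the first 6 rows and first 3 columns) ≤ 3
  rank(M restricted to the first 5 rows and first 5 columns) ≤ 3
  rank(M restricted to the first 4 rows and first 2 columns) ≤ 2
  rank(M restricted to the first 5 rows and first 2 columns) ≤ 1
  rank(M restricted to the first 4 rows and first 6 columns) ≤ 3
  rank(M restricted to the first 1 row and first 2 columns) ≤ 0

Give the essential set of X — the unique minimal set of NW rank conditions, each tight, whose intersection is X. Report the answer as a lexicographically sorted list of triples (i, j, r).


Propagating the 9 rank bounds to every northwest block:

  row 1: 0 | 0 | 1 | 1 | 1 | 1 | 1
  row 2: 1 | 1 | 2 | 2 | 2 | 2 | 2
  row 3: 1 | 1 | 2 | 2 | 3 | 3 | 3
  row 4: 1 | 1 | 2 | 2 | 3 | 3 | 4
  row 5: 1 | 1 | 2 | 2 | 3 | 4 | 5
  row 6: 1 | 2 | 3 | 3 | 4 | 5 | 6
  row 7: 1 | 2 | 3 | 4 | 5 | 6 | 7

reading off 1-entries of Δ²R: w = (3, 1, 5, 7, 6, 2, 4).

|D(w)|=9, |Ess(w)|=4:

[(1, 2, 0), (4, 6, 3), (5, 2, 1), (5, 4, 2)]


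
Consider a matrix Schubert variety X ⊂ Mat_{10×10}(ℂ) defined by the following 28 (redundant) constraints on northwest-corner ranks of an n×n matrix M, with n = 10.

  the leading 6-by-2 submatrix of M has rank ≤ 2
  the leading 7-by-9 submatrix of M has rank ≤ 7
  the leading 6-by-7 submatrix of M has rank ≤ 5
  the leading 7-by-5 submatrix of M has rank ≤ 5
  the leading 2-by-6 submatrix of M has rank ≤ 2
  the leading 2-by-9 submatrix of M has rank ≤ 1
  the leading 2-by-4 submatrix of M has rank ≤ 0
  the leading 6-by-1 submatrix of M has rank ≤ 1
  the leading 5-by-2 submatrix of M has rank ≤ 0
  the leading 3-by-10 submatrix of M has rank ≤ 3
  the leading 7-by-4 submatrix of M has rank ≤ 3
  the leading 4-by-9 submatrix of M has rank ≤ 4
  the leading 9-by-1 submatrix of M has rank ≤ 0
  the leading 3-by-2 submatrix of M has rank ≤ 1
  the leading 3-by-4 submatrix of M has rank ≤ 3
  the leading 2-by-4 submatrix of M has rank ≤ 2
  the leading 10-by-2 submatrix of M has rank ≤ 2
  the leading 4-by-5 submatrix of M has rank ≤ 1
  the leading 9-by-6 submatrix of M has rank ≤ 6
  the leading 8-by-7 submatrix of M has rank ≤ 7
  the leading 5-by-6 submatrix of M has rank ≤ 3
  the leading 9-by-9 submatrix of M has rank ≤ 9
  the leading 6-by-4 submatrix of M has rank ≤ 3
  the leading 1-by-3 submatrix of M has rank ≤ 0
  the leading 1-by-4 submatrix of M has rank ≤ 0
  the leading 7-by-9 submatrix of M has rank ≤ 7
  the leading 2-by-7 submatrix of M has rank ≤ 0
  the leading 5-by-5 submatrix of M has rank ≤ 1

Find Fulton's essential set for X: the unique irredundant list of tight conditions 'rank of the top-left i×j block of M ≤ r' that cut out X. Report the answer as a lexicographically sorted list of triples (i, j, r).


Recovering R(i,j) via the rank-extension bound from the 28 conditions:

  0 | 0 | 0 | 0 | 0 | 0 | 0 | 1 | 1 | 1
  0 | 0 | 0 | 0 | 0 | 0 | 0 | 1 | 1 | 2
  0 | 0 | 1 | 1 | 1 | 1 | 1 | 2 | 2 | 3
  0 | 0 | 1 | 1 | 1 | 2 | 2 | 3 | 3 | 4
  0 | 0 | 1 | 1 | 1 | 2 | 3 | 4 | 4 | 5
  0 | 1 | 2 | 2 | 2 | 3 | 4 | 5 | 5 | 6
  0 | 1 | 2 | 3 | 3 | 4 | 5 | 6 | 6 | 7
  0 | 1 | 2 | 3 | 4 | 5 | 6 | 7 | 7 | 8
  0 | 1 | 2 | 3 | 4 | 5 | 6 | 7 | 8 | 9
  1 | 2 | 3 | 4 | 5 | 6 | 7 | 8 | 9 | 10

hence w(1..10) = (8, 10, 3, 6, 7, 2, 4, 5, 9, 1).

5 SE-corners of the 29-cell Rothe diagram give Ess(w):

[(2, 7, 0), (2, 9, 1), (5, 2, 0), (5, 5, 1), (9, 1, 0)]


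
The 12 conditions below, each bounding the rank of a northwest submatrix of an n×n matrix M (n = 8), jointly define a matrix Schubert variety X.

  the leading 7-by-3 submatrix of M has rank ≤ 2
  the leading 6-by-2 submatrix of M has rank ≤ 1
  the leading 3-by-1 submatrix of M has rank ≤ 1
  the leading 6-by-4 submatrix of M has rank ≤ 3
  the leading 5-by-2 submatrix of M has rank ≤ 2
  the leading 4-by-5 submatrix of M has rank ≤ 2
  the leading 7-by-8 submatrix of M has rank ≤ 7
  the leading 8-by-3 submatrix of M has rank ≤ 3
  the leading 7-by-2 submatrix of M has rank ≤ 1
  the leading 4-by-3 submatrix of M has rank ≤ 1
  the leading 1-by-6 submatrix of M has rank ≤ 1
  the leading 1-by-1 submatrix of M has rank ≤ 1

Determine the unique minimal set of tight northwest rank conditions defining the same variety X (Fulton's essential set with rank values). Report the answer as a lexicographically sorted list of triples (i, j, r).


Computing R[i][j] = min implied NW-rank bound (n=8, 12 conditions):

  1  1  1  1  1  1  1  1
  1  1  1  2  2  2  2  2
  1  1  1  2  2  3  3  3
  1  1  1  2  2  3  4  4
  1  1  2  3  3  4  5  5
  1  1  2  3  4  5  6  6
  1  1  2  3  4  5  6  7
  1  2  3  4  5  6  7  8

second differences of R give the permutation w = (1, 4, 6, 7, 3, 5, 8, 2).

|D(w)|=11, |Ess(w)|=3:

[(4, 3, 1), (4, 5, 2), (7, 2, 1)]


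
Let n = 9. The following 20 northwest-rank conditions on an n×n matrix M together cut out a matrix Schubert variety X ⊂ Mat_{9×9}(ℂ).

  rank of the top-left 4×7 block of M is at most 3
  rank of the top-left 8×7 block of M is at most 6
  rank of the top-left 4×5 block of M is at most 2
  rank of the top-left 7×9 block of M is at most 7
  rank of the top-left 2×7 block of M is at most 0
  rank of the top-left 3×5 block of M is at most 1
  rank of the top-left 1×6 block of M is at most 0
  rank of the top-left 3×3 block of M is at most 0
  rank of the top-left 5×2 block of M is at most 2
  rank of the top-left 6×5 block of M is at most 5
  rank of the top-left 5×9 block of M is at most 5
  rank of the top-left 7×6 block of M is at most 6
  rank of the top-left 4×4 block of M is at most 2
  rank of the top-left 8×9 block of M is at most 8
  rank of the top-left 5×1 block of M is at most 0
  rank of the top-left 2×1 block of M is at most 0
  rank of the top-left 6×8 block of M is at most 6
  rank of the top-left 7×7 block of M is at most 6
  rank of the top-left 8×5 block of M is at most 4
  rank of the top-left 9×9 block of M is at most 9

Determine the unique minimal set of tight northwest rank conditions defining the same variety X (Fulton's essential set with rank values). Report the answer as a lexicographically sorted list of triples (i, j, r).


Recovering R(i,j) via the rank-extension bound from the 20 conditions:

  R[1]: 0 0 0 0 0 0 0 1 1
  R[2]: 0 0 0 0 0 0 0 1 2
  R[3]: 0 0 0 1 1 1 1 2 3
  R[4]: 0 1 1 2 2 2 2 3 4
  R[5]: 0 1 2 3 3 3 3 4 5
  R[6]: 1 2 3 4 4 4 4 5 6
  R[7]: 1 2 3 4 4 5 5 6 7
  R[8]: 1 2 3 4 4 5 6 7 8
  R[9]: 1 2 3 4 5 6 7 8 9

the unique w with this rank table is (8, 9, 4, 2, 3, 1, 6, 7, 5).

Fulton essential set (4 of the 21 Rothe cells):

[(2, 7, 0), (3, 3, 0), (5, 1, 0), (8, 5, 4)]


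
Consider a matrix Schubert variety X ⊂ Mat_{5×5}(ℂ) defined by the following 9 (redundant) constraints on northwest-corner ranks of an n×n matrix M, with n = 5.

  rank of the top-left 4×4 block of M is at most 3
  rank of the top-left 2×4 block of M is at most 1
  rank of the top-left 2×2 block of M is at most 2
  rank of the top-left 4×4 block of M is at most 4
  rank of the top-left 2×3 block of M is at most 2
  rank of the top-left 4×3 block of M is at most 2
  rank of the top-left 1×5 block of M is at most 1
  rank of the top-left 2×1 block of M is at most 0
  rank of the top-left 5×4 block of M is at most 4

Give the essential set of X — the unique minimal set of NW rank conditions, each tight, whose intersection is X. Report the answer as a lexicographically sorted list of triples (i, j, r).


Reconstructing r_w from the 9 given conditions:

  row 1: 0 | 1 | 1 | 1 | 1
  row 2: 0 | 1 | 1 | 1 | 2
  row 3: 1 | 2 | 2 | 2 | 3
  row 4: 1 | 2 | 2 | 3 | 4
  row 5: 1 | 2 | 3 | 4 | 5

giving w = (2, 5, 1, 4, 3) via Δ²R.

3 SE-corners of the 5-cell Rothe diagram give Ess(w):

[(2, 1, 0), (2, 4, 1), (4, 3, 2)]


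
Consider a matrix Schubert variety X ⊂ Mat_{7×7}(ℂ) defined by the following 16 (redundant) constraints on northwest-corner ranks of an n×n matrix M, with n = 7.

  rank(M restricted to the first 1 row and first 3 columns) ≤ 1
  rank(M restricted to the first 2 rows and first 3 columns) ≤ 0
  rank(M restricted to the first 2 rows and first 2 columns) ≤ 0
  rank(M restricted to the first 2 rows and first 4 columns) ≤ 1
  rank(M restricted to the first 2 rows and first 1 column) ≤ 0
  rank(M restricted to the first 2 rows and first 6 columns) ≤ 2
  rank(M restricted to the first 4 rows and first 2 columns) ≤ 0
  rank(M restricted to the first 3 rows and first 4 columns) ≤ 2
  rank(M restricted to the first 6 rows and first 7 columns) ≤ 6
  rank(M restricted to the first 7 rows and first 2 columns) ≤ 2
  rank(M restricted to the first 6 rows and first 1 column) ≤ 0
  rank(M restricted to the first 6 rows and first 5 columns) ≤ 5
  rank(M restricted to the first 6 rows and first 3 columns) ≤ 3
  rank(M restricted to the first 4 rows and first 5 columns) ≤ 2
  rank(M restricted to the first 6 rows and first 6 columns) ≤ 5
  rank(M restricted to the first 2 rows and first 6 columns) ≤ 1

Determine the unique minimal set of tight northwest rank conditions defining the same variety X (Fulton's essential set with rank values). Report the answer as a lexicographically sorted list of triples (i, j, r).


Computing R[i][j] = min implied NW-rank bound (n=7, 16 conditions):

  0  0  0  1  1  1  1
  0  0  0  1  1  1  2
  0  0  1  2  2  2  3
  0  0  1  2  2  3  4
  0  1  2  3  3  4  5
  0  1  2  3  4  5  6
  1  2  3  4  5  6  7

so w = (4, 7, 3, 6, 2, 5, 1).

5 SE-corners of the 15-cell Rothe diagram give Ess(w):

[(2, 3, 0), (2, 6, 1), (4, 2, 0), (4, 5, 2), (6, 1, 0)]


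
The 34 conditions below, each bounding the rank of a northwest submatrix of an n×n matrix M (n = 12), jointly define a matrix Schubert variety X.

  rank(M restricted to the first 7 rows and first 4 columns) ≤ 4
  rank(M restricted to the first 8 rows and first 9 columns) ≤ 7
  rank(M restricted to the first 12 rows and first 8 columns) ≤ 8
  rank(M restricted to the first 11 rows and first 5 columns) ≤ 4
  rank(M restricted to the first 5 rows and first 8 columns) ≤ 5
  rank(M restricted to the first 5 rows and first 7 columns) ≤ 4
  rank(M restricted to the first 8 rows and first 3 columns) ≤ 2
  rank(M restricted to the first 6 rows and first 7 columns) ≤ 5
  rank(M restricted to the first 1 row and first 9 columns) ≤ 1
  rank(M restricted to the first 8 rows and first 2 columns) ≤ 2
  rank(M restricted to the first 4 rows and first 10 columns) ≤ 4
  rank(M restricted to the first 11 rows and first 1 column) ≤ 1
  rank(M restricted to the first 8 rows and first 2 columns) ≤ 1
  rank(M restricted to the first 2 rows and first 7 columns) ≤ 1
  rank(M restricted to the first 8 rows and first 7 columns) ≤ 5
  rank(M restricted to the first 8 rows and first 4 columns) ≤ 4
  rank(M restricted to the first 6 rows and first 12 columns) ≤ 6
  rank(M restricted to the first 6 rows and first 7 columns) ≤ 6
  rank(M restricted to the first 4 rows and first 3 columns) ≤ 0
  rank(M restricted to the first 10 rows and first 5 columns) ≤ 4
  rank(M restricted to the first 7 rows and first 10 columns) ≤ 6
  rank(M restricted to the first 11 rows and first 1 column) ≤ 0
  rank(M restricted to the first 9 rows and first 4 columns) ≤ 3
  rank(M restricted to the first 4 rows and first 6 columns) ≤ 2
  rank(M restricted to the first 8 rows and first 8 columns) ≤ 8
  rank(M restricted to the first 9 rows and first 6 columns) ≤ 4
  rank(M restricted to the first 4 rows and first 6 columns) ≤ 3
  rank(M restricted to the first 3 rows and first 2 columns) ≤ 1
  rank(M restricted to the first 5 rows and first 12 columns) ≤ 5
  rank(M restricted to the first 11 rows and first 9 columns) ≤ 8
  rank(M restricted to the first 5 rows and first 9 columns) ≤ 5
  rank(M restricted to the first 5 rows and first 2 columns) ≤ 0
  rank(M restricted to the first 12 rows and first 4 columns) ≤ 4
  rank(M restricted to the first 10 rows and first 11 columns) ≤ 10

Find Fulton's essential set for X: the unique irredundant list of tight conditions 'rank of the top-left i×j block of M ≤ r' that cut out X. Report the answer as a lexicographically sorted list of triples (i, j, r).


Recovering R(i,j) via the rank-extension bound from the 34 conditions:

  i=1: 0  0  0  1  1  1  1  1  1  1  1  1
  i=2: 0  0  0  1  1  1  1  2  2  2  2  2
  i=3: 0  0  0  1  2  2  2  3  3  3  3  3
  i=4: 0  0  0  1  2  2  3  4  4  4  4  4
  i=5: 0  0  1  2  3  3  4  5  5  5  5  5
  i=6: 0  1  2  3  4  4  5  6  6  6  6  6
  i=7: 0  1  2  3  4  4  5  6  6  6  7  7
  i=8: 0  1  2  3  4  4  5  6  7  7  8  8
  i=9: 0  1  2  3  4  4  5  6  7  8  9  9
  i=10: 0  1  2  3  4  5  6  7  8  9  10  10
  i=11: 0  1  2  3  4  5  6  7  8  9  10  11
  i=12: 1  2  3  4  5  6  7  8  9  10  11  12

the unique w with this rank table is (4, 8, 5, 7, 3, 2, 11, 9, 10, 6, 12, 1).

Fulton essential set (7 of the 29 Rothe cells):

[(2, 7, 1), (4, 3, 0), (4, 6, 2), (5, 2, 0), (7, 10, 6), (9, 6, 4), (11, 1, 0)]


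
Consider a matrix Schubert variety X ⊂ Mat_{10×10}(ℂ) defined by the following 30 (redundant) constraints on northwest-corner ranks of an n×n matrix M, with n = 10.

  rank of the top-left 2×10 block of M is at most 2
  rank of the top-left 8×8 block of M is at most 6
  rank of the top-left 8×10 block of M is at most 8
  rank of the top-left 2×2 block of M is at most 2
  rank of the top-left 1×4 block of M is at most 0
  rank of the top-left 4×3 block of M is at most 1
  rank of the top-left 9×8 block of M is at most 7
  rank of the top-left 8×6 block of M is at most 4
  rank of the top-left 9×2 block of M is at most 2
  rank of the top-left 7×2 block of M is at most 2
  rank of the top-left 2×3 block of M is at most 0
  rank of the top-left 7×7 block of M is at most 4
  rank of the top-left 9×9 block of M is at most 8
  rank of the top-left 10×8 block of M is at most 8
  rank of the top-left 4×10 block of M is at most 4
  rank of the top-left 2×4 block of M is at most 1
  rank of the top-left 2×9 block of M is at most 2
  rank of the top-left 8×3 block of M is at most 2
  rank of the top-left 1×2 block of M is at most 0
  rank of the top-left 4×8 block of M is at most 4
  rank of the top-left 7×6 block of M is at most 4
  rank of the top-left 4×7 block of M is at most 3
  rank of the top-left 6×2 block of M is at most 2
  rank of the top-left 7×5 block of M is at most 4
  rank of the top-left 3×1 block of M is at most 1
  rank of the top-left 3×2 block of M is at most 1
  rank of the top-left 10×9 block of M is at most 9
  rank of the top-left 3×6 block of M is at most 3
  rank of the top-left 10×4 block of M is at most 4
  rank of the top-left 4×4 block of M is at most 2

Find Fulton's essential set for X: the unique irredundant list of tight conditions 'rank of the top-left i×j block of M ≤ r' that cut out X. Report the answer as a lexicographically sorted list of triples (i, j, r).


Propagating the 30 rank bounds to every northwest block:

  0 0 0 0 1 1 1 1 1 1
  0 0 0 1 2 2 2 2 2 2
  1 1 1 2 3 3 3 3 3 3
  1 1 1 2 3 3 3 4 4 4
  1 2 2 3 4 4 4 5 5 5
  1 2 2 3 4 4 4 5 6 6
  1 2 2 3 4 4 4 5 6 7
  1 2 2 3 4 4 5 6 7 8
  1 2 3 4 5 5 6 7 8 9
  1 2 3 4 5 6 7 8 9 10

second differences of R give the permutation w = (5, 4, 1, 8, 2, 9, 10, 7, 3, 6).

7 SE-corners of the 19-cell Rothe diagram give Ess(w):

[(1, 4, 0), (2, 3, 0), (4, 3, 1), (4, 7, 3), (7, 7, 4), (8, 3, 2), (8, 6, 4)]


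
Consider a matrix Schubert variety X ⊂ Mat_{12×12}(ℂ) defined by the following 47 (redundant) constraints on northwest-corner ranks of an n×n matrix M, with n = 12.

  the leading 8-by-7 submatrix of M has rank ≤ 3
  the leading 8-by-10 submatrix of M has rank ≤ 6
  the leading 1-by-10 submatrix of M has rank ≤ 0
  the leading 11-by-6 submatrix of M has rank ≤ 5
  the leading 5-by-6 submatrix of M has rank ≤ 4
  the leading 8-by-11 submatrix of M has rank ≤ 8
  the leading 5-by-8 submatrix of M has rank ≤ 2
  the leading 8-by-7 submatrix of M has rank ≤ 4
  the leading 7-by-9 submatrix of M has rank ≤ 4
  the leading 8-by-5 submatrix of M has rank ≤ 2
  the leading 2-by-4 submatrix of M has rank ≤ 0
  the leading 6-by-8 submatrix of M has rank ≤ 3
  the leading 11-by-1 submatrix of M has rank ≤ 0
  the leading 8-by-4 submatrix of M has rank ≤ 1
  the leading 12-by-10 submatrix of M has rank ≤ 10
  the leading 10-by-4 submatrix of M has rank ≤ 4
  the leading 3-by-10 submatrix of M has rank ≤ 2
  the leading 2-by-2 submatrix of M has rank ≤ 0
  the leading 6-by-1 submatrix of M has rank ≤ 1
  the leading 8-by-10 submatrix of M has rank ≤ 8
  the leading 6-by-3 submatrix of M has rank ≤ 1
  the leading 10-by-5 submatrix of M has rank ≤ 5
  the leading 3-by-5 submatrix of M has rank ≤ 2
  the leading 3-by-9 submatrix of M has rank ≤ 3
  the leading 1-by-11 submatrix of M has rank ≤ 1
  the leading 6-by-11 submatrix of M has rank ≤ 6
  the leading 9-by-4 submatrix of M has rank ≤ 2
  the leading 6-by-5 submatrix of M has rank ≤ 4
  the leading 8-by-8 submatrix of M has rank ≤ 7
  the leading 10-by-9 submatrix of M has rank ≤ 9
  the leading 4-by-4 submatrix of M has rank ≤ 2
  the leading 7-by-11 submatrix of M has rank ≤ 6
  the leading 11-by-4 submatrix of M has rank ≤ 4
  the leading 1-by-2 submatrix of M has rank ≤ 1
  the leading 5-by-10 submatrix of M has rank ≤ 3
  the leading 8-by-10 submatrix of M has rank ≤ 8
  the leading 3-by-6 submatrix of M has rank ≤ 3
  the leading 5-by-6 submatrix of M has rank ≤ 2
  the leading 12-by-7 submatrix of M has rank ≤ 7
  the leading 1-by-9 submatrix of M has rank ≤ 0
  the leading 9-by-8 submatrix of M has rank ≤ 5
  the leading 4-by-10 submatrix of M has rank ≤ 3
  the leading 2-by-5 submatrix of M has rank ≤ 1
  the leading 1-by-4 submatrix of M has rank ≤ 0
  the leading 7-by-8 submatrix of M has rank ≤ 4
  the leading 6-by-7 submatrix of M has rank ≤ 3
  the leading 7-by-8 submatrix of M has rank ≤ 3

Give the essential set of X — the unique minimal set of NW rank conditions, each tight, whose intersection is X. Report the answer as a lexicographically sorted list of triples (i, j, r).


Reconstructing r_w from the 47 given conditions:

  i=1: 0 0 0 0 0 0 0 0 0 0 1 1
  i=2: 0 0 0 0 1 1 1 1 1 1 2 2
  i=3: 0 1 1 1 2 2 2 2 2 2 3 3
  i=4: 0 1 1 1 2 2 2 2 3 3 4 4
  i=5: 0 1 1 1 2 2 2 2 3 3 4 5
  i=6: 0 1 1 1 2 3 3 3 4 4 5 6
  i=7: 0 1 1 1 2 3 3 3 4 5 6 7
  i=8: 0 1 1 1 2 3 3 4 5 6 7 8
  i=9: 0 1 2 2 3 4 4 5 6 7 8 9
  i=10: 0 1 2 3 4 5 5 6 7 8 9 10
  i=11: 0 1 2 3 4 5 6 7 8 9 10 11
  i=12: 1 2 3 4 5 6 7 8 9 10 11 12

giving w = (11, 5, 2, 9, 12, 6, 10, 8, 3, 4, 7, 1) via Δ²R.

ℓ(w)=43; the 8 essential cells (i,j,r):

[(1, 10, 0), (2, 4, 0), (5, 8, 2), (5, 10, 3), (7, 8, 3), (8, 4, 1), (8, 7, 3), (11, 1, 0)]


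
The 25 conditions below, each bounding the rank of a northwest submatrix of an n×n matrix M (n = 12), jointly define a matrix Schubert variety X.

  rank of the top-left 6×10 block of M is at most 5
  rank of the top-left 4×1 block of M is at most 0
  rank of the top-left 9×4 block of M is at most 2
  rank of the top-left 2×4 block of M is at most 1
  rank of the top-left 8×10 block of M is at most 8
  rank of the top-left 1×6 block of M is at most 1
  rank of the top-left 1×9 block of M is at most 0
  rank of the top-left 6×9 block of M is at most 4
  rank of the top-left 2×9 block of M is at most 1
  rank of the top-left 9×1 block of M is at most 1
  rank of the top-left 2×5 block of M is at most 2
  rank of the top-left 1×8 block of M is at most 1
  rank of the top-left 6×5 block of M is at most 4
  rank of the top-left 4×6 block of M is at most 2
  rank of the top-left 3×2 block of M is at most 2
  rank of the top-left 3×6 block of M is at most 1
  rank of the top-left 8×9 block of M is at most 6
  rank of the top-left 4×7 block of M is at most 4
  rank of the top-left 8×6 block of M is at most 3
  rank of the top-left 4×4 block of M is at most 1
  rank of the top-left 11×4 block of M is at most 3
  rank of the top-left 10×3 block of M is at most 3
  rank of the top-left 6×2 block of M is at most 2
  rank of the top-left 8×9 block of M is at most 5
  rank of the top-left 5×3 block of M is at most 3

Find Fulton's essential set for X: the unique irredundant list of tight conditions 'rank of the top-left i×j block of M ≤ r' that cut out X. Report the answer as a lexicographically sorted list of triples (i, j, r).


Rank table r_w(12×12) implied by the 25 constraints:

  0 | 0 | 0 | 0 | 0 | 0 | 0 | 0 | 0 | 1 | 1 | 1
  0 | 1 | 1 | 1 | 1 | 1 | 1 | 1 | 1 | 2 | 2 | 2
  0 | 1 | 1 | 1 | 1 | 1 | 2 | 2 | 2 | 3 | 3 | 3
  0 | 1 | 1 | 1 | 2 | 2 | 3 | 3 | 3 | 4 | 4 | 4
  1 | 2 | 2 | 2 | 3 | 3 | 4 | 4 | 4 | 5 | 5 | 5
  1 | 2 | 2 | 2 | 3 | 3 | 4 | 4 | 4 | 5 | 6 | 6
  1 | 2 | 2 | 2 | 3 | 3 | 4 | 5 | 5 | 6 | 7 | 7
  1 | 2 | 2 | 2 | 3 | 3 | 4 | 5 | 5 | 6 | 7 | 8
  1 | 2 | 2 | 2 | 3 | 4 | 5 | 6 | 6 | 7 | 8 | 9
  1 | 2 | 3 | 3 | 4 | 5 | 6 | 7 | 7 | 8 | 9 | 10
  1 | 2 | 3 | 3 | 4 | 5 | 6 | 7 | 8 | 9 | 10 | 11
  1 | 2 | 3 | 4 | 5 | 6 | 7 | 8 | 9 | 10 | 11 | 12

giving w = (10, 2, 7, 5, 1, 11, 8, 12, 6, 3, 9, 4) via Δ²R.

ℓ(w)=33; the 9 essential cells (i,j,r):

[(1, 9, 0), (3, 6, 1), (4, 1, 0), (4, 4, 1), (6, 9, 4), (8, 6, 3), (8, 9, 5), (9, 4, 2), (11, 4, 3)]


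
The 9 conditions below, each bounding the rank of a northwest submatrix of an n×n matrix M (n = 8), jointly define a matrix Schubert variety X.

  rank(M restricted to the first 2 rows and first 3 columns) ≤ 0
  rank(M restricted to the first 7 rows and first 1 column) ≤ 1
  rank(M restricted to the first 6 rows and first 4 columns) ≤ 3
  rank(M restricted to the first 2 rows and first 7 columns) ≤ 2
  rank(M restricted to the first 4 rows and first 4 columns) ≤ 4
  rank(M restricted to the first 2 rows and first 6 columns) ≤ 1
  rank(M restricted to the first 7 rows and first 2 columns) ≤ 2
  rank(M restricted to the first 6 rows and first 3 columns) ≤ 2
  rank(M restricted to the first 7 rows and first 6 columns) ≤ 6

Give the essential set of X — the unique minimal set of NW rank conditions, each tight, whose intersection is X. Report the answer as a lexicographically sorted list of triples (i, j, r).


Reconstructing r_w from the 9 given conditions:

  row 1: 0  0  0  1  1  1  1  1
  row 2: 0  0  0  1  1  1  2  2
  row 3: 1  1  1  2  2  2  3  3
  row 4: 1  2  2  3  3  3  4  4
  row 5: 1  2  2  3  4  4  5  5
  row 6: 1  2  2  3  4  5  6  6
  row 7: 1  2  3  4  5  6  7  7
  row 8: 1  2  3  4  5  6  7  8

hence w(1..8) = (4, 7, 1, 2, 5, 6, 3, 8).

Rothe diagram D(w) (10 cells), 3 SE-corners (essential conditions):

[(2, 3, 0), (2, 6, 1), (6, 3, 2)]


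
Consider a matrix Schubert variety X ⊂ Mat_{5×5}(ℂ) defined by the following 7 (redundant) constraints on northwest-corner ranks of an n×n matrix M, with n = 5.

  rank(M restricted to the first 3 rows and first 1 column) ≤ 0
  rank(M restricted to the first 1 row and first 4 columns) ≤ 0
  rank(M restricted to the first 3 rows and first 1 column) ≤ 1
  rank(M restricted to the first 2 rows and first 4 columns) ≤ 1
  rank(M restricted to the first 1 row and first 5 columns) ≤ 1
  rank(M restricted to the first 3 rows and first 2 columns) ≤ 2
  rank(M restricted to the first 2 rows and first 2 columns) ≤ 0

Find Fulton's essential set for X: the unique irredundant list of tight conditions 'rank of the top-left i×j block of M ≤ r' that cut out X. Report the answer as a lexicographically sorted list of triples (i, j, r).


Computing R[i][j] = min implied NW-rank bound (n=5, 7 conditions):

  row 1: 0 0 0 0 1
  row 2: 0 0 1 1 2
  row 3: 0 1 2 2 3
  row 4: 1 2 3 3 4
  row 5: 1 2 3 4 5

giving w = (5, 3, 2, 1, 4) via Δ²R.

|D(w)|=7, |Ess(w)|=3:

[(1, 4, 0), (2, 2, 0), (3, 1, 0)]


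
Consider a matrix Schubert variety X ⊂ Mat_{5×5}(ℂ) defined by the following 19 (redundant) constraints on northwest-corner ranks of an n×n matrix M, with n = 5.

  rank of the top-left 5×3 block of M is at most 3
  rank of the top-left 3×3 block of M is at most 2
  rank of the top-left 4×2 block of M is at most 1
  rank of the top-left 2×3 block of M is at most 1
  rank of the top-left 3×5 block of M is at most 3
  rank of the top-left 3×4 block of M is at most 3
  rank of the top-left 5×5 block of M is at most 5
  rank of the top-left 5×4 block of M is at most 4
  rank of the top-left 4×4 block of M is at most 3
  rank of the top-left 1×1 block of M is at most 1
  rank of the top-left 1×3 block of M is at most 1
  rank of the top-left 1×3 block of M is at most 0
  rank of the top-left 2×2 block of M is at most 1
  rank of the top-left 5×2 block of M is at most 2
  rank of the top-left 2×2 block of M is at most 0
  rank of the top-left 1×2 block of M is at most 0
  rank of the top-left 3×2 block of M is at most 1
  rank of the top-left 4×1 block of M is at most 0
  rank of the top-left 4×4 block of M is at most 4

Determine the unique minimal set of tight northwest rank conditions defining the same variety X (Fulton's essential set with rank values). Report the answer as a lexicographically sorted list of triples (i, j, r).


Propagating the 19 rank bounds to every northwest block:

  R[1]: 0  0  0  1  1
  R[2]: 0  0  1  2  2
  R[3]: 0  1  2  3  3
  R[4]: 0  1  2  3  4
  R[5]: 1  2  3  4  5

the unique w with this rank table is (4, 3, 2, 5, 1).

|D(w)|=7, |Ess(w)|=3:

[(1, 3, 0), (2, 2, 0), (4, 1, 0)]


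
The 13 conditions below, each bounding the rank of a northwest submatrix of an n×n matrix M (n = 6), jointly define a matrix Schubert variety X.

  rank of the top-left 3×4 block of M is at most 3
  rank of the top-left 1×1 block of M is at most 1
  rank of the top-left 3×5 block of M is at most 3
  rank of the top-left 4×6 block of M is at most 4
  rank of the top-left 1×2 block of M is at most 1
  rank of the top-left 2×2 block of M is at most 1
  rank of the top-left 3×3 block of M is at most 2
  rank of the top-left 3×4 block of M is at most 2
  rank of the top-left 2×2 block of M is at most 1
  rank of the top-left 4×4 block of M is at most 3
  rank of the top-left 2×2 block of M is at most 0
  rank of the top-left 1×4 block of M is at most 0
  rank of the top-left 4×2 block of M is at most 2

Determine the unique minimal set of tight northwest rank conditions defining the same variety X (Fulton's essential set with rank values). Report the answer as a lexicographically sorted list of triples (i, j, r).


Recovering R(i,j) via the rank-extension bound from the 13 conditions:

  R[1]: 0  0  0  0  1  1
  R[2]: 0  0  1  1  2  2
  R[3]: 1  1  2  2  3  3
  R[4]: 1  2  3  3  4  4
  R[5]: 1  2  3  4  5  5
  R[6]: 1  2  3  4  5  6

second differences of R give the permutation w = (5, 3, 1, 2, 4, 6).

ℓ(w)=6; the 2 essential cells (i,j,r):

[(1, 4, 0), (2, 2, 0)]


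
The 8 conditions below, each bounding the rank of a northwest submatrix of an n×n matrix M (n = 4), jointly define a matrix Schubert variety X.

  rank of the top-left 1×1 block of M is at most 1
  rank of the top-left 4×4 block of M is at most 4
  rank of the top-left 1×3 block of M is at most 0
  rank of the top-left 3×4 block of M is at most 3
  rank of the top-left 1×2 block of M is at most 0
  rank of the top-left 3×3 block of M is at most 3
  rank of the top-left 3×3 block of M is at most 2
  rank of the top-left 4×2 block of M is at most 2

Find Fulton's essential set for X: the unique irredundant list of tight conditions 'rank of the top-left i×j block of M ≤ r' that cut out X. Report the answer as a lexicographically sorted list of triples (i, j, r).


The tightest implied rank at each (i,j), from the 8 conditions:

  0 | 0 | 0 | 1
  1 | 1 | 1 | 2
  1 | 2 | 2 | 3
  1 | 2 | 3 | 4

reading off 1-entries of Δ²R: w = (4, 1, 2, 3).

Rothe diagram D(w) (3 cells), 1 SE-corner (essential condition):

[(1, 3, 0)]


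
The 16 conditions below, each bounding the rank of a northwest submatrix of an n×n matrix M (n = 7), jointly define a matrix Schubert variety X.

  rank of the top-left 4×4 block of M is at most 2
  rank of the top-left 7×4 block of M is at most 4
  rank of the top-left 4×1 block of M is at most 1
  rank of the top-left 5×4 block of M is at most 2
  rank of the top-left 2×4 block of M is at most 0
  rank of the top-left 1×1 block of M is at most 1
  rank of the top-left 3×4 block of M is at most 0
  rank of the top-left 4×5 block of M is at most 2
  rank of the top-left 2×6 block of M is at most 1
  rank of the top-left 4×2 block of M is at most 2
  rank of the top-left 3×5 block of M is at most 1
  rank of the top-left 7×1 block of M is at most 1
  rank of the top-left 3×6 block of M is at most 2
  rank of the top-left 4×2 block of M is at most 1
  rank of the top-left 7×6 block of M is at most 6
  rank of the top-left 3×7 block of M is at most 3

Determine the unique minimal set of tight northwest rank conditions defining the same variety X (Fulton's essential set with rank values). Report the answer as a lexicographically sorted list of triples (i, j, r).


The tightest implied rank at each (i,j), from the 16 conditions:

  0  0  0  0  1  1  1
  0  0  0  0  1  1  2
  0  0  0  0  1  2  3
  1  1  1  1  2  3  4
  1  2  2  2  3  4  5
  1  2  3  3  4  5  6
  1  2  3  4  5  6  7

giving w = (5, 7, 6, 1, 2, 3, 4) via Δ²R.

ℓ(w)=13; the 2 essential cells (i,j,r):

[(2, 6, 1), (3, 4, 0)]


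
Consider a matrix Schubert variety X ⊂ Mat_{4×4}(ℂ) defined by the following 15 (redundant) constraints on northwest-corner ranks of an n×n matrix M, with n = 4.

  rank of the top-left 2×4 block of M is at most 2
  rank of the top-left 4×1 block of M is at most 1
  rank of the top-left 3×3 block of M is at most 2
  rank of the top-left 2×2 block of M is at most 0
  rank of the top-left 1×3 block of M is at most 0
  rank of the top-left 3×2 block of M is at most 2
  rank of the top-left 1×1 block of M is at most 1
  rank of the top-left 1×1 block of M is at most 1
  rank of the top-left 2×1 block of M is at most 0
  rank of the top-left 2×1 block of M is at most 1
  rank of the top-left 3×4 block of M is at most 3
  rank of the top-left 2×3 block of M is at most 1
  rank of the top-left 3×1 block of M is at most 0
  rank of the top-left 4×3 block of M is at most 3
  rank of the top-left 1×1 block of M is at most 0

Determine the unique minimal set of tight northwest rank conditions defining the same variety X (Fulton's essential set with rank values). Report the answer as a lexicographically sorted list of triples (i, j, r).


Reconstructing r_w from the 15 given conditions:

  i=1: 0, 0, 0, 1
  i=2: 0, 0, 1, 2
  i=3: 0, 1, 2, 3
  i=4: 1, 2, 3, 4

reading off 1-entries of Δ²R: w = (4, 3, 2, 1).

ℓ(w)=6; the 3 essential cells (i,j,r):

[(1, 3, 0), (2, 2, 0), (3, 1, 0)]
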